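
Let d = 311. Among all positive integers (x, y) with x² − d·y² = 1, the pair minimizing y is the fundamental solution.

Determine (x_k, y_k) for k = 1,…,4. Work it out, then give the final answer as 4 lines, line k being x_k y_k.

16883880 957397
570130807708799 32329152120720
19252040283316857636360 1091683049815963029803
650098275797375082487964044801 36863691222253451430108430560

[17; 1,1,1,2,1,…,1,1,34] for √311; ℓ=16 ⇒ convergent index 15
k=0  a_k=17  p_k/q_k = 17/1
…
k=3  a_k=1  p_k/q_k = 53/3
…
k=5  a_k=1  p_k/q_k = 194/11
…
k=8  a_k=17  p_k/q_k = 71158/4035
k=9  a_k=3  p_k/q_k = 217583/12338
k=10  a_k=6  p_k/q_k = 1376656/78063
k=11  a_k=1  p_k/q_k = 1594239/90401
k=12  a_k=2  p_k/q_k = 4565134/258865
k=13  a_k=1  p_k/q_k = 6159373/349266
k=14  a_k=1  p_k/q_k = 10724507/608131
k=15  a_k=1  p_k/q_k = 16883880/957397
→ (16883880, 957397).  Check: 16883880²=285065403854400, 311·957397²=285065403854399, difference 1.
n=2: (16883880,957397)∘(16883880,957397) = (16883880·16883880+311·957397·957397, 16883880·957397+957397·16883880) = (570130807708799,32329152120720)
n=3: (570130807708799,32329152120720)∘(16883880,957397) = (16883880·570130807708799+311·957397·32329152120720, 16883880·32329152120720+957397·570130807708799) = (19252040283316857636360,1091683049815963029803)
n=4: (19252040283316857636360,1091683049815963029803)∘(16883880,957397) = (16883880·19252040283316857636360+311·957397·1091683049815963029803, 16883880·1091683049815963029803+957397·19252040283316857636360) = (650098275797375082487964044801,36863691222253451430108430560)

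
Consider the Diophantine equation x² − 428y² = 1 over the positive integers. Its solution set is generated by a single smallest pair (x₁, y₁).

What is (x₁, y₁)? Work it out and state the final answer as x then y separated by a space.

1850887 89466

√428 = [20; 1,2,4,1,5,10,5,1,4,2,1,40, …], period ℓ=12 (even) → k=11
i=0: a=20 ⇒ p=20, q=1
…
i=2: a=2 ⇒ p=62, q=3
i=3: a=4 ⇒ p=269, q=13
i=4: a=1 ⇒ p=331, q=16
…
i=6: a=10 ⇒ p=19571, q=946
…
i=10: a=2 ⇒ p=1273708, q=61567
i=11: a=1 ⇒ p=1850887, q=89466
→ (1850887, 89466).  Check: 1850887²=3425782686769, 428·89466²=3425782686768, difference 1.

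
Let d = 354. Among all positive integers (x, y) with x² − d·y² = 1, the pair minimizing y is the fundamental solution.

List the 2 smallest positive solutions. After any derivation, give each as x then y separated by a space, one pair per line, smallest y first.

258065 13716
133195088449 7079239080

√354 → a₀=18, period (1,4,2,2,18,2,2,4,1,36); ℓ=10 even so k=9
a_0=18:  p_0=18·1+0=18,  q_0=18·0+1=1
a_1=1:  p_1=1·18+1=19,  q_1=1·1+0=1
a_2=4:  p_2=4·19+18=94,  q_2=4·1+1=5
a_3=2:  p_3=2·94+19=207,  q_3=2·5+1=11
a_4=2:  p_4=2·207+94=508,  q_4=2·11+5=27
…
a_6=2:  p_6=2·9351+508=19210,  q_6=2·497+27=1021
a_7=2:  p_7=2·19210+9351=47771,  q_7=2·1021+497=2539
a_8=4:  p_8=4·47771+19210=210294,  q_8=4·2539+1021=11177
a_9=1:  p_9=1·210294+47771=258065,  q_9=1·11177+2539=13716
→ (258065, 13716).  Check: 258065²=66597544225, 354·13716²=66597544224, difference 1.
(258065+13716√354)^2 = 133195088449 + 7079239080√354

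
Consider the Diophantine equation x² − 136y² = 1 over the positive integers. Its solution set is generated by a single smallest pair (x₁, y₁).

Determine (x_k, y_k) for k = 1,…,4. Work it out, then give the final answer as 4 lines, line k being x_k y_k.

35 3
2449 210
171395 14697
11995201 1028580

d=136: √d = [11; 1,1,1,22] (ℓ=4, even), read p_3/q_3
step 0: (11, 1)  from 11·(1,0) + (0,1)
step 1: (12, 1)  from 1·(11,1) + (1,0)
step 2: (23, 2)  from 1·(12,1) + (11,1)
step 3: (35, 3)  from 1·(23,2) + (12,1)
(x₁, y₁) = (35, 3);  35² − 136·3² = 1 ✓
(35+3√136)^2 = 2449 + 210√136
(35+3√136)^3 = 171395 + 14697√136
(35+3√136)^4 = 11995201 + 1028580√136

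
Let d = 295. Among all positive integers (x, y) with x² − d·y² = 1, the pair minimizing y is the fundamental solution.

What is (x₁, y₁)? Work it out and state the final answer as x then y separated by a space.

2024999 117900

√295 → a₀=17, period (5,1,2,3,2,6,2,3,2,1,5,34); ℓ=12 even so k=11
step 0: (17, 1)  from 17·(1,0) + (0,1)
…
step 2: (103, 6)  from 1·(86,5) + (17,1)
step 3: (292, 17)  from 2·(103,6) + (86,5)
step 4: (979, 57)  from 3·(292,17) + (103,6)
step 5: (2250, 131)  from 2·(979,57) + (292,17)
step 6: (14479, 843)  from 6·(2250,131) + (979,57)
step 7: (31208, 1817)  from 2·(14479,843) + (2250,131)
…
step 10: (355517, 20699)  from 1·(247414,14405) + (108103,6294)
step 11: (2024999, 117900)  from 5·(355517,20699) + (247414,14405)
fundamental: x₁=2024999, y₁=117900  (since 4100620950001 − 295·13900410000 = 1)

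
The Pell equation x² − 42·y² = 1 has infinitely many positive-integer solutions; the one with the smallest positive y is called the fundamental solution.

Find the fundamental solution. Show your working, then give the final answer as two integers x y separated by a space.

d=42: √d = [6; 2,12] (ℓ=2, even), read p_1/q_1
step 0: (6, 1)  from 6·(1,0) + (0,1)
step 1: (13, 2)  from 2·(6,1) + (1,0)
(x₁, y₁) = (13, 2);  13² − 42·2² = 1 ✓

13 2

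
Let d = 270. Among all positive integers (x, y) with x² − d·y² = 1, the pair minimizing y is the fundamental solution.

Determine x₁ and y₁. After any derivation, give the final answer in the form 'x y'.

√270 → a₀=16, period (2,3,6,3,2,32); ℓ=6 even so k=5
i=0: a=16 ⇒ p=16, q=1
…
i=2: a=3 ⇒ p=115, q=7
…
i=4: a=3 ⇒ p=2284, q=139
i=5: a=2 ⇒ p=5291, q=322
fundamental: x₁=5291, y₁=322  (since 27994681 − 270·103684 = 1)

5291 322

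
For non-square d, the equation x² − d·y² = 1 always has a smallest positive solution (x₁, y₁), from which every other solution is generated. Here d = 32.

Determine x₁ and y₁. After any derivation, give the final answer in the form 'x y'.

17 3

√32 = [5; 1,1,1,10, …], period ℓ=4 (even) → k=3
step 0: (5, 1)  from 5·(1,0) + (0,1)
…
step 2: (11, 2)  from 1·(6,1) + (5,1)
step 3: (17, 3)  from 1·(11,2) + (6,1)
→ (17, 3).  Check: 17²=289, 32·3²=288, difference 1.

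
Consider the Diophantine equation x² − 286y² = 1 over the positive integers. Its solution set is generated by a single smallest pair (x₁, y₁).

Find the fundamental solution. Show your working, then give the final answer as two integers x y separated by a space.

561835 33222

[16; 1,10,3,3,2,3,3,10,1,32] for √286; ℓ=10 ⇒ convergent index 9
i=0: a=16 ⇒ p=16, q=1
i=1: a=1 ⇒ p=17, q=1
…
i=6: a=3 ⇒ p=15102, q=893
…
i=8: a=10 ⇒ p=512132, q=30283
i=9: a=1 ⇒ p=561835, q=33222
→ (561835, 33222).  Check: 561835²=315658567225, 286·33222²=315658567224, difference 1.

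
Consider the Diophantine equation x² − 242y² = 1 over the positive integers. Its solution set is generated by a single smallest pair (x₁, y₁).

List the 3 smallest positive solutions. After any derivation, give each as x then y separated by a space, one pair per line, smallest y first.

√242 = [15; 1,1,3,1,14,1,3,1,1,30, …], period ℓ=10 (even) → k=9
step 0: (15, 1)  from 15·(1,0) + (0,1)
step 1: (16, 1)  from 1·(15,1) + (1,0)
step 2: (31, 2)  from 1·(16,1) + (15,1)
step 3: (109, 7)  from 3·(31,2) + (16,1)
step 4: (140, 9)  from 1·(109,7) + (31,2)
step 5: (2069, 133)  from 14·(140,9) + (109,7)
step 6: (2209, 142)  from 1·(2069,133) + (140,9)
…
step 8: (10905, 701)  from 1·(8696,559) + (2209,142)
step 9: (19601, 1260)  from 1·(10905,701) + (8696,559)
→ (19601, 1260).  Check: 19601²=384199201, 242·1260²=384199200, difference 1.
(x_2, y_2) = (19601·19601 + 242·1260·1260, 19601·1260 + 1260·19601) = (768398401, 49394520)
(x_3, y_3) = (19601·768398401 + 242·1260·49394520, 19601·49394520 + 1260·768398401) = (30122754096401, 1936363971780)

19601 1260
768398401 49394520
30122754096401 1936363971780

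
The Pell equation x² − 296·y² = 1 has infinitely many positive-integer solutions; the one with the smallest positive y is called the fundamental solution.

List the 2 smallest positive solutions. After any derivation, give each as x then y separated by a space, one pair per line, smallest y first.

3699 215
27365201 1590570

d=296: √d = [17; 4,1,7,1,4,34] (ℓ=6, even), read p_5/q_5
a_0=17:  p_0=17·1+0=17,  q_0=17·0+1=1
…
a_3=7:  p_3=7·86+69=671,  q_3=7·5+4=39
a_4=1:  p_4=1·671+86=757,  q_4=1·39+5=44
a_5=4:  p_5=4·757+671=3699,  q_5=4·44+39=215
fundamental: x₁=3699, y₁=215  (since 13682601 − 296·46225 = 1)
k=2:  x_2 = 3699·3699+296·215·215 = 27365201,  y_2 = 3699·215+215·3699 = 1590570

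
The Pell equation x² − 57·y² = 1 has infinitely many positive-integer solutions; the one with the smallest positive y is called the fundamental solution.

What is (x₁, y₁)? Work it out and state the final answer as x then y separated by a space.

151 20

√57 → a₀=7, period (1,1,4,1,1,14); ℓ=6 even so k=5
k=0  a_k=7  p_k/q_k = 7/1
…
k=2  a_k=1  p_k/q_k = 15/2
…
k=4  a_k=1  p_k/q_k = 83/11
k=5  a_k=1  p_k/q_k = 151/20
(x₁, y₁) = (151, 20);  151² − 57·20² = 1 ✓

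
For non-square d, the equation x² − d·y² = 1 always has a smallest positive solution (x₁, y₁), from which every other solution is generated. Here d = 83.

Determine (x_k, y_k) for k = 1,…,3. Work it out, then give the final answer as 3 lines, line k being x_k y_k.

d=83: √d = [9; 9,18] (ℓ=2, even), read p_1/q_1
step 0: (9, 1)  from 9·(1,0) + (0,1)
step 1: (82, 9)  from 9·(9,1) + (1,0)
→ (82, 9).  Check: 82²=6724, 83·9²=6723, difference 1.
(x_2, y_2) = (82·82 + 83·9·9, 82·9 + 9·82) = (13447, 1476)
(x_3, y_3) = (82·13447 + 83·9·1476, 82·1476 + 9·13447) = (2205226, 242055)

82 9
13447 1476
2205226 242055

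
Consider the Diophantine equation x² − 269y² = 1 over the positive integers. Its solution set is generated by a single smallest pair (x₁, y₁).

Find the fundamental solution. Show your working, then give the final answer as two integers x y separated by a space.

13449 820

√269 → a₀=16, period (2,2,32); ℓ=3 odd so k=5
step 0: (16, 1)  from 16·(1,0) + (0,1)
…
step 2: (82, 5)  from 2·(33,2) + (16,1)
…
step 4: (5396, 329)  from 2·(2657,162) + (82,5)
step 5: (13449, 820)  from 2·(5396,329) + (2657,162)
(x₁, y₁) = (13449, 820);  13449² − 269·820² = 1 ✓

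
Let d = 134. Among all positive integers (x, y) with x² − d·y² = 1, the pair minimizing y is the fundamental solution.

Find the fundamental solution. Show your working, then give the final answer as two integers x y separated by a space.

√134 → a₀=11, period (1,1,2,1,3,…,1,1,22); ℓ=14 even so k=13
a_0=11:  p_0=11·1+0=11,  q_0=11·0+1=1
a_1=1:  p_1=1·11+1=12,  q_1=1·1+0=1
…
a_3=2:  p_3=2·23+12=58,  q_3=2·2+1=5
…
a_5=3:  p_5=3·81+58=301,  q_5=3·7+5=26
…
a_7=10:  p_7=10·382+301=4121,  q_7=10·33+26=356
…
a_9=3:  p_9=3·4503+4121=17630,  q_9=3·389+356=1523
a_10=1:  p_10=1·17630+4503=22133,  q_10=1·1523+389=1912
…
a_12=1:  p_12=1·61896+22133=84029,  q_12=1·5347+1912=7259
a_13=1:  p_13=1·84029+61896=145925,  q_13=1·7259+5347=12606
fundamental: x₁=145925, y₁=12606  (since 21294105625 − 134·158911236 = 1)

145925 12606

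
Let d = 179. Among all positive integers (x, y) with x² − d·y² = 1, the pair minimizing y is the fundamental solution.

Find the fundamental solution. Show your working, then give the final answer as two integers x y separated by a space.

4190210 313191

√179 → a₀=13, period (2,1,1,1,3,…,1,2,26); ℓ=14 even so k=13
step 0: (13, 1)  from 13·(1,0) + (0,1)
step 1: (27, 2)  from 2·(13,1) + (1,0)
…
step 3: (67, 5)  from 1·(40,3) + (27,2)
step 4: (107, 8)  from 1·(67,5) + (40,3)
step 5: (388, 29)  from 3·(107,8) + (67,5)
step 6: (2047, 153)  from 5·(388,29) + (107,8)
step 7: (26999, 2018)  from 13·(2047,153) + (388,29)
step 8: (137042, 10243)  from 5·(26999,2018) + (2047,153)
step 9: (438125, 32747)  from 3·(137042,10243) + (26999,2018)
step 10: (575167, 42990)  from 1·(438125,32747) + (137042,10243)
step 11: (1013292, 75737)  from 1·(575167,42990) + (438125,32747)
step 12: (1588459, 118727)  from 1·(1013292,75737) + (575167,42990)
step 13: (4190210, 313191)  from 2·(1588459,118727) + (1013292,75737)
fundamental: x₁=4190210, y₁=313191  (since 17557859844100 − 179·98088602481 = 1)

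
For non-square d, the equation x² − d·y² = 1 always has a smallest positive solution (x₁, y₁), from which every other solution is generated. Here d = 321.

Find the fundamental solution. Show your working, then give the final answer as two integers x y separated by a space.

215 12

√321 → a₀=17, period (1,10,1,34); ℓ=4 even so k=3
a_0=17:  p_0=17·1+0=17,  q_0=17·0+1=1
a_1=1:  p_1=1·17+1=18,  q_1=1·1+0=1
a_2=10:  p_2=10·18+17=197,  q_2=10·1+1=11
a_3=1:  p_3=1·197+18=215,  q_3=1·11+1=12
→ (215, 12).  Check: 215²=46225, 321·12²=46224, difference 1.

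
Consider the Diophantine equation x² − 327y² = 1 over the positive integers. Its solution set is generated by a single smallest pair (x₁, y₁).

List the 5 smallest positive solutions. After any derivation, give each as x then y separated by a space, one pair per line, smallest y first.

217 12
94177 5208
40872601 2260260
17738614657 980947632
7698517888537 425729012028

√327 = [18; 12,36, …], period ℓ=2 (even) → k=1
step 0: (18, 1)  from 18·(1,0) + (0,1)
step 1: (217, 12)  from 12·(18,1) + (1,0)
fundamental: x₁=217, y₁=12  (since 47089 − 327·144 = 1)
(x_2, y_2) = (217·217 + 327·12·12, 217·12 + 12·217) = (94177, 5208)
(x_3, y_3) = (217·94177 + 327·12·5208, 217·5208 + 12·94177) = (40872601, 2260260)
(x_4, y_4) = (217·40872601 + 327·12·2260260, 217·2260260 + 12·40872601) = (17738614657, 980947632)
(x_5, y_5) = (217·17738614657 + 327·12·980947632, 217·980947632 + 12·17738614657) = (7698517888537, 425729012028)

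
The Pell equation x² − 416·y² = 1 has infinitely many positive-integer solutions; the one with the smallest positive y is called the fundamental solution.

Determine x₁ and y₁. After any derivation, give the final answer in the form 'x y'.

5201 255

[20; 2,1,1,9,1,1,2,40] for √416; ℓ=8 ⇒ convergent index 7
i=0: a=20 ⇒ p=20, q=1
i=1: a=2 ⇒ p=41, q=2
…
i=3: a=1 ⇒ p=102, q=5
…
i=5: a=1 ⇒ p=1081, q=53
i=6: a=1 ⇒ p=2060, q=101
i=7: a=2 ⇒ p=5201, q=255
(x₁, y₁) = (5201, 255);  5201² − 416·255² = 1 ✓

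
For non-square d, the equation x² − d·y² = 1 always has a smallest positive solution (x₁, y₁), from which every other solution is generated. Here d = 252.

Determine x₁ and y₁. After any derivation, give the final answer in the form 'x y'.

127 8

[15; 1,6,1,30] for √252; ℓ=4 ⇒ convergent index 3
k=0  a_k=15  p_k/q_k = 15/1
k=1  a_k=1  p_k/q_k = 16/1
k=2  a_k=6  p_k/q_k = 111/7
k=3  a_k=1  p_k/q_k = 127/8
(x₁, y₁) = (127, 8);  127² − 252·8² = 1 ✓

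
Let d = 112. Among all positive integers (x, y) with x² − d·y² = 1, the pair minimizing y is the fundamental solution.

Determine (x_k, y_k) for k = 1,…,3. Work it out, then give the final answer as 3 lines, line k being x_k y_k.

[10; 1,1,2,1,1,20] for √112; ℓ=6 ⇒ convergent index 5
k=0  a_k=10  p_k/q_k = 10/1
k=1  a_k=1  p_k/q_k = 11/1
k=2  a_k=1  p_k/q_k = 21/2
…
k=4  a_k=1  p_k/q_k = 74/7
k=5  a_k=1  p_k/q_k = 127/12
fundamental: x₁=127, y₁=12  (since 16129 − 112·144 = 1)
k=2:  x_2 = 127·127+112·12·12 = 32257,  y_2 = 127·12+12·127 = 3048
k=3:  x_3 = 127·32257+112·12·3048 = 8193151,  y_3 = 127·3048+12·32257 = 774180

127 12
32257 3048
8193151 774180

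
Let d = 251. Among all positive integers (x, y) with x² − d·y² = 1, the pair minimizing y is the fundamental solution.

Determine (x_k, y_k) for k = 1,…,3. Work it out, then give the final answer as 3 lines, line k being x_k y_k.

d=251: √d = [15; 1,5,2,1,2,…,5,1,30] (ℓ=14, even), read p_13/q_13
a_0=15:  p_0=15·1+0=15,  q_0=15·0+1=1
a_1=1:  p_1=1·15+1=16,  q_1=1·1+0=1
…
a_5=2:  p_5=2·301+206=808,  q_5=2·19+13=51
…
a_8=2:  p_8=2·29563+1917=61043,  q_8=2·1866+121=3853
…
a_12=5:  p_12=5·577033+212692=3097857,  q_12=5·36422+13425=195535
a_13=1:  p_13=1·3097857+577033=3674890,  q_13=1·195535+36422=231957
→ (3674890, 231957).  Check: 3674890²=13504816512100, 251·231957²=13504816512099, difference 1.
(3674890+231957√251)^2 = 27009633024199 + 1704832919460√251
(3674890+231957√251)^3 = 198514860608593651330 + 12530146894788486843√251

3674890 231957
27009633024199 1704832919460
198514860608593651330 12530146894788486843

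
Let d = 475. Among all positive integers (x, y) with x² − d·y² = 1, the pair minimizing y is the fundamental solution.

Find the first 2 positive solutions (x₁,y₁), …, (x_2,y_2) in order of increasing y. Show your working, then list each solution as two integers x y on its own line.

57799 2652
6681448801 306565896

d=475: √d = [21; 1,3,1,6,2,6,1,3,1,42] (ℓ=10, even), read p_9/q_9
i=0: a=21 ⇒ p=21, q=1
i=1: a=1 ⇒ p=22, q=1
i=2: a=3 ⇒ p=87, q=4
i=3: a=1 ⇒ p=109, q=5
i=4: a=6 ⇒ p=741, q=34
…
i=6: a=6 ⇒ p=10287, q=472
i=7: a=1 ⇒ p=11878, q=545
i=8: a=3 ⇒ p=45921, q=2107
i=9: a=1 ⇒ p=57799, q=2652
→ (57799, 2652).  Check: 57799²=3340724401, 475·2652²=3340724400, difference 1.
(x_2, y_2) = (57799·57799 + 475·2652·2652, 57799·2652 + 2652·57799) = (6681448801, 306565896)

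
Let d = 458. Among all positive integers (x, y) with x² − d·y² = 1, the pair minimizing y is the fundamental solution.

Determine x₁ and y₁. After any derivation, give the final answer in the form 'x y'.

22899 1070

√458 → a₀=21, period (2,2,42); ℓ=3 odd so k=5
k=0  a_k=21  p_k/q_k = 21/1
k=1  a_k=2  p_k/q_k = 43/2
…
k=4  a_k=2  p_k/q_k = 9181/429
k=5  a_k=2  p_k/q_k = 22899/1070
→ (22899, 1070).  Check: 22899²=524364201, 458·1070²=524364200, difference 1.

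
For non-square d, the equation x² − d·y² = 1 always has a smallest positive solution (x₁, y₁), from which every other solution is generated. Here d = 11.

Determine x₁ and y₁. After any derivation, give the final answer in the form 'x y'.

d=11: √d = [3; 3,6] (ℓ=2, even), read p_1/q_1
k=0  a_k=3  p_k/q_k = 3/1
k=1  a_k=3  p_k/q_k = 10/3
fundamental: x₁=10, y₁=3  (since 100 − 11·9 = 1)

10 3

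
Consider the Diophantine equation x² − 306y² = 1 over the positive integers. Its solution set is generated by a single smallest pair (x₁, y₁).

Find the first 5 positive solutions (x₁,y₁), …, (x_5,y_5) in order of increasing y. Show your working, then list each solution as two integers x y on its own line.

35 2
2449 140
171395 9798
11995201 685720
839492675 47990602

√306 = [17; 2,34, …], period ℓ=2 (even) → k=1
k=0  a_k=17  p_k/q_k = 17/1
k=1  a_k=2  p_k/q_k = 35/2
(x₁, y₁) = (35, 2);  35² − 306·2² = 1 ✓
(x_2, y_2) = (35·35 + 306·2·2, 35·2 + 2·35) = (2449, 140)
(x_3, y_3) = (35·2449 + 306·2·140, 35·140 + 2·2449) = (171395, 9798)
(x_4, y_4) = (35·171395 + 306·2·9798, 35·9798 + 2·171395) = (11995201, 685720)
(x_5, y_5) = (35·11995201 + 306·2·685720, 35·685720 + 2·11995201) = (839492675, 47990602)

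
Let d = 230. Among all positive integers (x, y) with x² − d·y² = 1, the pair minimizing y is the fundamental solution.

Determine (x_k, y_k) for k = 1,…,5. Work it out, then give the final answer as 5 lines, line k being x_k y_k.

√230 = [15; 6,30, …], period ℓ=2 (even) → k=1
step 0: (15, 1)  from 15·(1,0) + (0,1)
step 1: (91, 6)  from 6·(15,1) + (1,0)
fundamental: x₁=91, y₁=6  (since 8281 − 230·36 = 1)
n=2: (91,6)∘(91,6) = (91·91+230·6·6, 91·6+6·91) = (16561,1092)
n=3: (16561,1092)∘(91,6) = (91·16561+230·6·1092, 91·1092+6·16561) = (3014011,198738)
n=4: (3014011,198738)∘(91,6) = (91·3014011+230·6·198738, 91·198738+6·3014011) = (548533441,36169224)
n=5: (548533441,36169224)∘(91,6) = (91·548533441+230·6·36169224, 91·36169224+6·548533441) = (99830072251,6582600030)

91 6
16561 1092
3014011 198738
548533441 36169224
99830072251 6582600030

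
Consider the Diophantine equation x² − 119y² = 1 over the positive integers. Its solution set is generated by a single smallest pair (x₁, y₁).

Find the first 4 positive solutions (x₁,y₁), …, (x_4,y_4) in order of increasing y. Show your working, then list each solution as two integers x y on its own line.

d=119: √d = [10; 1,9,1,20] (ℓ=4, even), read p_3/q_3
a_0=10:  p_0=10·1+0=10,  q_0=10·0+1=1
…
a_2=9:  p_2=9·11+10=109,  q_2=9·1+1=10
a_3=1:  p_3=1·109+11=120,  q_3=1·10+1=11
→ (120, 11).  Check: 120²=14400, 119·11²=14399, difference 1.
k=2:  x_2 = 120·120+119·11·11 = 28799,  y_2 = 120·11+11·120 = 2640
k=3:  x_3 = 120·28799+119·11·2640 = 6911640,  y_3 = 120·2640+11·28799 = 633589
k=4:  x_4 = 120·6911640+119·11·633589 = 1658764801,  y_4 = 120·633589+11·6911640 = 152058720

120 11
28799 2640
6911640 633589
1658764801 152058720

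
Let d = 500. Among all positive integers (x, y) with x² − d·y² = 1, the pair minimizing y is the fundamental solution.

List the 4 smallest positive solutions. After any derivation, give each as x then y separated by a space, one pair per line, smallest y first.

√500 = [22; 2,1,3,2,1,…,1,2,44, …], period ℓ=14 (even) → k=13
k=0  a_k=22  p_k/q_k = 22/1
k=1  a_k=2  p_k/q_k = 45/2
k=2  a_k=1  p_k/q_k = 67/3
k=3  a_k=3  p_k/q_k = 246/11
k=4  a_k=2  p_k/q_k = 559/25
k=5  a_k=1  p_k/q_k = 805/36
k=6  a_k=1  p_k/q_k = 1364/61
k=7  a_k=10  p_k/q_k = 14445/646
…
k=9  a_k=1  p_k/q_k = 30254/1353
k=10  a_k=2  p_k/q_k = 76317/3413
k=11  a_k=3  p_k/q_k = 259205/11592
k=12  a_k=1  p_k/q_k = 335522/15005
k=13  a_k=2  p_k/q_k = 930249/41602
fundamental: x₁=930249, y₁=41602  (since 865363202001 − 500·1730726404 = 1)
k=2:  x_2 = 930249·930249+500·41602·41602 = 1730726404001,  y_2 = 930249·41602+41602·930249 = 77400437796
k=3:  x_3 = 930249·1730726404001+500·41602·77400437796 = 3220013013190122249,  y_3 = 930249·77400437796+41602·1730726404001 = 144003359718540806
k=4:  x_4 = 930249·3220013013190122249+500·41602·144003359718540806 = 5990827771012465337616001,  y_4 = 930249·144003359718540806+41602·3220013013190122249 = 267917962749548332043592

930249 41602
1730726404001 77400437796
3220013013190122249 144003359718540806
5990827771012465337616001 267917962749548332043592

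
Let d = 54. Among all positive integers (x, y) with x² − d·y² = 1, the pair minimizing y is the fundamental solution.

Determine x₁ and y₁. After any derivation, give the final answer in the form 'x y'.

485 66

√54 = [7; 2,1,6,1,2,14, …], period ℓ=6 (even) → k=5
a_0=7:  p_0=7·1+0=7,  q_0=7·0+1=1
a_1=2:  p_1=2·7+1=15,  q_1=2·1+0=2
…
a_3=6:  p_3=6·22+15=147,  q_3=6·3+2=20
a_4=1:  p_4=1·147+22=169,  q_4=1·20+3=23
a_5=2:  p_5=2·169+147=485,  q_5=2·23+20=66
→ (485, 66).  Check: 485²=235225, 54·66²=235224, difference 1.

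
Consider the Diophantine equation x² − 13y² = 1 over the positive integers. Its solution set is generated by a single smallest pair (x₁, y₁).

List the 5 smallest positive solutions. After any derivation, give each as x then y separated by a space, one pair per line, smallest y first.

d=13: √d = [3; 1,1,1,1,6] (ℓ=5, odd), read p_9/q_9
step 0: (3, 1)  from 3·(1,0) + (0,1)
step 1: (4, 1)  from 1·(3,1) + (1,0)
step 2: (7, 2)  from 1·(4,1) + (3,1)
step 3: (11, 3)  from 1·(7,2) + (4,1)
step 4: (18, 5)  from 1·(11,3) + (7,2)
step 5: (119, 33)  from 6·(18,5) + (11,3)
step 6: (137, 38)  from 1·(119,33) + (18,5)
…
step 8: (393, 109)  from 1·(256,71) + (137,38)
step 9: (649, 180)  from 1·(393,109) + (256,71)
fundamental: x₁=649, y₁=180  (since 421201 − 13·32400 = 1)
k=2:  x_2 = 649·649+13·180·180 = 842401,  y_2 = 649·180+180·649 = 233640
k=3:  x_3 = 649·842401+13·180·233640 = 1093435849,  y_3 = 649·233640+180·842401 = 303264540
k=4:  x_4 = 649·1093435849+13·180·303264540 = 1419278889601,  y_4 = 649·303264540+180·1093435849 = 393637139280
k=5:  x_5 = 649·1419278889601+13·180·393637139280 = 1842222905266249,  y_5 = 649·393637139280+180·1419278889601 = 510940703520900

649 180
842401 233640
1093435849 303264540
1419278889601 393637139280
1842222905266249 510940703520900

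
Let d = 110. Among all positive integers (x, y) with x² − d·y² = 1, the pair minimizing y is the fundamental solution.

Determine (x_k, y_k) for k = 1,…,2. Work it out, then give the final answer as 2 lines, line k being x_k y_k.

√110 → a₀=10, period (2,20); ℓ=2 even so k=1
i=0: a=10 ⇒ p=10, q=1
i=1: a=2 ⇒ p=21, q=2
→ (21, 2).  Check: 21²=441, 110·2²=440, difference 1.
(21+2√110)^2 = 881 + 84√110

21 2
881 84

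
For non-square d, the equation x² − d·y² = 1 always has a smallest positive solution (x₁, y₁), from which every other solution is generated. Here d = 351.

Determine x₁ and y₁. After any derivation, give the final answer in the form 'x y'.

d=351: √d = [18; 1,2,1,3,2,2,2,3,1,2,1,36] (ℓ=12, even), read p_11/q_11
step 0: (18, 1)  from 18·(1,0) + (0,1)
step 1: (19, 1)  from 1·(18,1) + (1,0)
step 2: (56, 3)  from 2·(19,1) + (18,1)
…
step 4: (281, 15)  from 3·(75,4) + (56,3)
…
step 9: (16543, 883)  from 1·(12796,683) + (3747,200)
step 10: (45882, 2449)  from 2·(16543,883) + (12796,683)
step 11: (62425, 3332)  from 1·(45882,2449) + (16543,883)
→ (62425, 3332).  Check: 62425²=3896880625, 351·3332²=3896880624, difference 1.

62425 3332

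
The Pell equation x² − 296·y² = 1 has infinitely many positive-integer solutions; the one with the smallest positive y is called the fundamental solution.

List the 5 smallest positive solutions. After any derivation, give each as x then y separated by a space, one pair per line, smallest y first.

3699 215
27365201 1590570
202447753299 11767036645
1497708451540801 87052535509140
11080046922051092499 644014645929581075

[17; 4,1,7,1,4,34] for √296; ℓ=6 ⇒ convergent index 5
a_0=17:  p_0=17·1+0=17,  q_0=17·0+1=1
…
a_2=1:  p_2=1·69+17=86,  q_2=1·4+1=5
a_3=7:  p_3=7·86+69=671,  q_3=7·5+4=39
a_4=1:  p_4=1·671+86=757,  q_4=1·39+5=44
a_5=4:  p_5=4·757+671=3699,  q_5=4·44+39=215
(x₁, y₁) = (3699, 215);  3699² − 296·215² = 1 ✓
n=2: (3699,215)∘(3699,215) = (3699·3699+296·215·215, 3699·215+215·3699) = (27365201,1590570)
n=3: (27365201,1590570)∘(3699,215) = (3699·27365201+296·215·1590570, 3699·1590570+215·27365201) = (202447753299,11767036645)
n=4: (202447753299,11767036645)∘(3699,215) = (3699·202447753299+296·215·11767036645, 3699·11767036645+215·202447753299) = (1497708451540801,87052535509140)
n=5: (1497708451540801,87052535509140)∘(3699,215) = (3699·1497708451540801+296·215·87052535509140, 3699·87052535509140+215·1497708451540801) = (11080046922051092499,644014645929581075)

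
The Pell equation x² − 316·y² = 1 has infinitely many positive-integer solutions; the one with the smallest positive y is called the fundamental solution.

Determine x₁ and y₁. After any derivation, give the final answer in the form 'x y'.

12799 720

√316 → a₀=17, period (1,3,2,8,2,3,1,34); ℓ=8 even so k=7
a_0=17:  p_0=17·1+0=17,  q_0=17·0+1=1
…
a_3=2:  p_3=2·71+18=160,  q_3=2·4+1=9
…
a_6=3:  p_6=3·2862+1351=9937,  q_6=3·161+76=559
a_7=1:  p_7=1·9937+2862=12799,  q_7=1·559+161=720
(x₁, y₁) = (12799, 720);  12799² − 316·720² = 1 ✓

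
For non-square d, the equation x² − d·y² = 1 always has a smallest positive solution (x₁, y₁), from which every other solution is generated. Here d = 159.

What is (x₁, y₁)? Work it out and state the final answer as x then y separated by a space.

1324 105

√159 → a₀=12, period (1,1,1,1,3,1,1,1,1,24); ℓ=10 even so k=9
i=0: a=12 ⇒ p=12, q=1
…
i=3: a=1 ⇒ p=38, q=3
…
i=5: a=3 ⇒ p=227, q=18
i=6: a=1 ⇒ p=290, q=23
i=7: a=1 ⇒ p=517, q=41
i=8: a=1 ⇒ p=807, q=64
i=9: a=1 ⇒ p=1324, q=105
(x₁, y₁) = (1324, 105);  1324² − 159·105² = 1 ✓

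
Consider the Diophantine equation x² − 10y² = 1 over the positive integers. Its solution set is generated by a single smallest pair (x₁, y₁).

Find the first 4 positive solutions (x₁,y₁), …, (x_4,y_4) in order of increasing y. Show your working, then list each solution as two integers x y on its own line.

19 6
721 228
27379 8658
1039681 328776

√10 → a₀=3, period (6); ℓ=1 odd so k=1
a_0=3:  p_0=3·1+0=3,  q_0=3·0+1=1
a_1=6:  p_1=6·3+1=19,  q_1=6·1+0=6
fundamental: x₁=19, y₁=6  (since 361 − 10·36 = 1)
k=2:  x_2 = 19·19+10·6·6 = 721,  y_2 = 19·6+6·19 = 228
k=3:  x_3 = 19·721+10·6·228 = 27379,  y_3 = 19·228+6·721 = 8658
k=4:  x_4 = 19·27379+10·6·8658 = 1039681,  y_4 = 19·8658+6·27379 = 328776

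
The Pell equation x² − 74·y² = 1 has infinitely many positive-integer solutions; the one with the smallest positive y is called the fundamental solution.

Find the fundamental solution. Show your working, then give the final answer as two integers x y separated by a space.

3699 430

d=74: √d = [8; 1,1,1,1,16] (ℓ=5, odd), read p_9/q_9
i=0: a=8 ⇒ p=8, q=1
…
i=3: a=1 ⇒ p=26, q=3
…
i=6: a=1 ⇒ p=757, q=88
i=7: a=1 ⇒ p=1471, q=171
i=8: a=1 ⇒ p=2228, q=259
i=9: a=1 ⇒ p=3699, q=430
→ (3699, 430).  Check: 3699²=13682601, 74·430²=13682600, difference 1.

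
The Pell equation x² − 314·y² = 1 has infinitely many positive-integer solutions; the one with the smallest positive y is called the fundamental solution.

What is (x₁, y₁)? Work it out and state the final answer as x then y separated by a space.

d=314: √d = [17; 1,2,1,1,2,1,34] (ℓ=7, odd), read p_13/q_13
step 0: (17, 1)  from 17·(1,0) + (0,1)
step 1: (18, 1)  from 1·(17,1) + (1,0)
step 2: (53, 3)  from 2·(18,1) + (17,1)
step 3: (71, 4)  from 1·(53,3) + (18,1)
step 4: (124, 7)  from 1·(71,4) + (53,3)
step 5: (319, 18)  from 2·(124,7) + (71,4)
step 6: (443, 25)  from 1·(319,18) + (124,7)
step 7: (15381, 868)  from 34·(443,25) + (319,18)
step 8: (15824, 893)  from 1·(15381,868) + (443,25)
step 9: (47029, 2654)  from 2·(15824,893) + (15381,868)
step 10: (62853, 3547)  from 1·(47029,2654) + (15824,893)
step 11: (109882, 6201)  from 1·(62853,3547) + (47029,2654)
step 12: (282617, 15949)  from 2·(109882,6201) + (62853,3547)
step 13: (392499, 22150)  from 1·(282617,15949) + (109882,6201)
fundamental: x₁=392499, y₁=22150  (since 154055465001 − 314·490622500 = 1)

392499 22150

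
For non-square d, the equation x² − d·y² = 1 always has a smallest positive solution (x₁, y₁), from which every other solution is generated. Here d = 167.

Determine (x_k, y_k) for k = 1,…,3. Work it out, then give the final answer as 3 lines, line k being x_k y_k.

168 13
56447 4368
18966024 1467635

[12; 1,11,1,24] for √167; ℓ=4 ⇒ convergent index 3
i=0: a=12 ⇒ p=12, q=1
i=1: a=1 ⇒ p=13, q=1
i=2: a=11 ⇒ p=155, q=12
i=3: a=1 ⇒ p=168, q=13
→ (168, 13).  Check: 168²=28224, 167·13²=28223, difference 1.
n=2: (168,13)∘(168,13) = (168·168+167·13·13, 168·13+13·168) = (56447,4368)
n=3: (56447,4368)∘(168,13) = (168·56447+167·13·4368, 168·4368+13·56447) = (18966024,1467635)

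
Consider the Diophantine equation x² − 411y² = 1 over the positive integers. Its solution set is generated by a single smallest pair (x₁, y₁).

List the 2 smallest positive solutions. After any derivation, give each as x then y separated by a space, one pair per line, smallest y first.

49730 2453
4946145799 243975380

√411 → a₀=20, period (3,1,1,1,19,1,1,1,3,40); ℓ=10 even so k=9
i=0: a=20 ⇒ p=20, q=1
i=1: a=3 ⇒ p=61, q=3
i=2: a=1 ⇒ p=81, q=4
i=3: a=1 ⇒ p=142, q=7
i=4: a=1 ⇒ p=223, q=11
i=5: a=19 ⇒ p=4379, q=216
…
i=7: a=1 ⇒ p=8981, q=443
i=8: a=1 ⇒ p=13583, q=670
i=9: a=3 ⇒ p=49730, q=2453
fundamental: x₁=49730, y₁=2453  (since 2473072900 − 411·6017209 = 1)
(x_2, y_2) = (49730·49730 + 411·2453·2453, 49730·2453 + 2453·49730) = (4946145799, 243975380)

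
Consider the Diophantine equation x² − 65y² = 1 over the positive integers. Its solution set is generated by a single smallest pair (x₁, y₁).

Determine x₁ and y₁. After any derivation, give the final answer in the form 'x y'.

129 16

√65 = [8; 16, …], period ℓ=1 (odd) → k=1
k=0  a_k=8  p_k/q_k = 8/1
k=1  a_k=16  p_k/q_k = 129/16
(x₁, y₁) = (129, 16);  129² − 65·16² = 1 ✓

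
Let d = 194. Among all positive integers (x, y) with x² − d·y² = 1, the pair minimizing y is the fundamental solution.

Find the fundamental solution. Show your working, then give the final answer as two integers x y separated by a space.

d=194: √d = [13; 1,12,1,26] (ℓ=4, even), read p_3/q_3
i=0: a=13 ⇒ p=13, q=1
…
i=2: a=12 ⇒ p=181, q=13
i=3: a=1 ⇒ p=195, q=14
(x₁, y₁) = (195, 14);  195² − 194·14² = 1 ✓

195 14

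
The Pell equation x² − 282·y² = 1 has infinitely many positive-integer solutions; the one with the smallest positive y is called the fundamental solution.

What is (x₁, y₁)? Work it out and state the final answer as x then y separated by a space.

2351 140

[16; 1,3,1,4,1,3,1,32] for √282; ℓ=8 ⇒ convergent index 7
k=0  a_k=16  p_k/q_k = 16/1
k=1  a_k=1  p_k/q_k = 17/1
k=2  a_k=3  p_k/q_k = 67/4
k=3  a_k=1  p_k/q_k = 84/5
…
k=5  a_k=1  p_k/q_k = 487/29
k=6  a_k=3  p_k/q_k = 1864/111
k=7  a_k=1  p_k/q_k = 2351/140
fundamental: x₁=2351, y₁=140  (since 5527201 − 282·19600 = 1)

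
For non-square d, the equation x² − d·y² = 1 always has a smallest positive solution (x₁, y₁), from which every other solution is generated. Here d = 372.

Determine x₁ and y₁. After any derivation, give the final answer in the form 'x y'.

12151 630

√372 → a₀=19, period (3,2,12,2,3,38); ℓ=6 even so k=5
k=0  a_k=19  p_k/q_k = 19/1
…
k=2  a_k=2  p_k/q_k = 135/7
k=3  a_k=12  p_k/q_k = 1678/87
k=4  a_k=2  p_k/q_k = 3491/181
k=5  a_k=3  p_k/q_k = 12151/630
fundamental: x₁=12151, y₁=630  (since 147646801 − 372·396900 = 1)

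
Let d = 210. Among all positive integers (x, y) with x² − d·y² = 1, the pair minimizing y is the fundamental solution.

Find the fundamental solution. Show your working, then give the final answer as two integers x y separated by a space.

29 2

√210 → a₀=14, period (2,28); ℓ=2 even so k=1
i=0: a=14 ⇒ p=14, q=1
i=1: a=2 ⇒ p=29, q=2
(x₁, y₁) = (29, 2);  29² − 210·2² = 1 ✓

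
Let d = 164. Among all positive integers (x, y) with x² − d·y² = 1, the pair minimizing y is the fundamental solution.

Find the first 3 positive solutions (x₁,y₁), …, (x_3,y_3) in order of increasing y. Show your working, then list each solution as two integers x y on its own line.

2049 160
8396801 655680
34410088449 2686976480

√164 = [12; 1,4,6,4,1,24, …], period ℓ=6 (even) → k=5
a_0=12:  p_0=12·1+0=12,  q_0=12·0+1=1
…
a_2=4:  p_2=4·13+12=64,  q_2=4·1+1=5
a_3=6:  p_3=6·64+13=397,  q_3=6·5+1=31
a_4=4:  p_4=4·397+64=1652,  q_4=4·31+5=129
a_5=1:  p_5=1·1652+397=2049,  q_5=1·129+31=160
fundamental: x₁=2049, y₁=160  (since 4198401 − 164·25600 = 1)
n=2: (2049,160)∘(2049,160) = (2049·2049+164·160·160, 2049·160+160·2049) = (8396801,655680)
n=3: (8396801,655680)∘(2049,160) = (2049·8396801+164·160·655680, 2049·655680+160·8396801) = (34410088449,2686976480)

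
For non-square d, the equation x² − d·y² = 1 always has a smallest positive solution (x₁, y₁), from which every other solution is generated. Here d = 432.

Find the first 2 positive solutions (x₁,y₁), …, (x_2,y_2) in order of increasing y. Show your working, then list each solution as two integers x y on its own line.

√432 → a₀=20, period (1,3,1,1,1,3,1,40); ℓ=8 even so k=7
k=0  a_k=20  p_k/q_k = 20/1
k=1  a_k=1  p_k/q_k = 21/1
k=2  a_k=3  p_k/q_k = 83/4
…
k=6  a_k=3  p_k/q_k = 1060/51
k=7  a_k=1  p_k/q_k = 1351/65
fundamental: x₁=1351, y₁=65  (since 1825201 − 432·4225 = 1)
(x_2, y_2) = (1351·1351 + 432·65·65, 1351·65 + 65·1351) = (3650401, 175630)

1351 65
3650401 175630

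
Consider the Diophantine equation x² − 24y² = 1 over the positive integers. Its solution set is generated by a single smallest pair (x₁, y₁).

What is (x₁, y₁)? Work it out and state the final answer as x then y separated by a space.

d=24: √d = [4; 1,8] (ℓ=2, even), read p_1/q_1
step 0: (4, 1)  from 4·(1,0) + (0,1)
step 1: (5, 1)  from 1·(4,1) + (1,0)
→ (5, 1).  Check: 5²=25, 24·1²=24, difference 1.

5 1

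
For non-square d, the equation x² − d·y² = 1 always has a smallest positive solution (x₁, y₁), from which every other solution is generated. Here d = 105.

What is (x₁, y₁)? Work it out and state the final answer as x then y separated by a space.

41 4

[10; 4,20] for √105; ℓ=2 ⇒ convergent index 1
i=0: a=10 ⇒ p=10, q=1
i=1: a=4 ⇒ p=41, q=4
fundamental: x₁=41, y₁=4  (since 1681 − 105·16 = 1)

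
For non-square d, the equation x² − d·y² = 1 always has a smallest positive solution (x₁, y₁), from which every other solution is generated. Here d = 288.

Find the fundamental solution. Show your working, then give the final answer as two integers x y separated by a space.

√288 = [16; 1,32, …], period ℓ=2 (even) → k=1
k=0  a_k=16  p_k/q_k = 16/1
k=1  a_k=1  p_k/q_k = 17/1
(x₁, y₁) = (17, 1);  17² − 288·1² = 1 ✓

17 1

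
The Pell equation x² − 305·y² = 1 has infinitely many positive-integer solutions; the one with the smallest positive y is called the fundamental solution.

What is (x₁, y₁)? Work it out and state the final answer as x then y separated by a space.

489 28

[17; 2,6,2,34] for √305; ℓ=4 ⇒ convergent index 3
k=0  a_k=17  p_k/q_k = 17/1
…
k=2  a_k=6  p_k/q_k = 227/13
k=3  a_k=2  p_k/q_k = 489/28
(x₁, y₁) = (489, 28);  489² − 305·28² = 1 ✓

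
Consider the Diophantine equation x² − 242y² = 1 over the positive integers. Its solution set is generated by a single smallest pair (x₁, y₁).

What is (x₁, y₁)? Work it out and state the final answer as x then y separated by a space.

[15; 1,1,3,1,14,1,3,1,1,30] for √242; ℓ=10 ⇒ convergent index 9
step 0: (15, 1)  from 15·(1,0) + (0,1)
step 1: (16, 1)  from 1·(15,1) + (1,0)
step 2: (31, 2)  from 1·(16,1) + (15,1)
step 3: (109, 7)  from 3·(31,2) + (16,1)
…
step 5: (2069, 133)  from 14·(140,9) + (109,7)
step 6: (2209, 142)  from 1·(2069,133) + (140,9)
…
step 8: (10905, 701)  from 1·(8696,559) + (2209,142)
step 9: (19601, 1260)  from 1·(10905,701) + (8696,559)
→ (19601, 1260).  Check: 19601²=384199201, 242·1260²=384199200, difference 1.

19601 1260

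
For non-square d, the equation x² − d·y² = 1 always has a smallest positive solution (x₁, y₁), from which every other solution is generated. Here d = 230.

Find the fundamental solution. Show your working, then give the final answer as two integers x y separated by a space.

91 6

[15; 6,30] for √230; ℓ=2 ⇒ convergent index 1
k=0  a_k=15  p_k/q_k = 15/1
k=1  a_k=6  p_k/q_k = 91/6
(x₁, y₁) = (91, 6);  91² − 230·6² = 1 ✓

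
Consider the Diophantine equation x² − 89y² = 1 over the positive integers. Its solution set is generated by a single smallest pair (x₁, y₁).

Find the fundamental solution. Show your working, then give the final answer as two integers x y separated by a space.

500001 53000

d=89: √d = [9; 2,3,3,2,18] (ℓ=5, odd), read p_9/q_9
k=0  a_k=9  p_k/q_k = 9/1
k=1  a_k=2  p_k/q_k = 19/2
k=2  a_k=3  p_k/q_k = 66/7
k=3  a_k=3  p_k/q_k = 217/23
k=4  a_k=2  p_k/q_k = 500/53
…
k=7  a_k=3  p_k/q_k = 66019/6998
k=8  a_k=3  p_k/q_k = 216991/23001
k=9  a_k=2  p_k/q_k = 500001/53000
fundamental: x₁=500001, y₁=53000  (since 250001000001 − 89·2809000000 = 1)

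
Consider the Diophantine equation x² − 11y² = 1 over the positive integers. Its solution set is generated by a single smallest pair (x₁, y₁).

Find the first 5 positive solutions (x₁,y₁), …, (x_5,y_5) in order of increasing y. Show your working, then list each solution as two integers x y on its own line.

10 3
199 60
3970 1197
79201 23880
1580050 476403

[3; 3,6] for √11; ℓ=2 ⇒ convergent index 1
step 0: (3, 1)  from 3·(1,0) + (0,1)
step 1: (10, 3)  from 3·(3,1) + (1,0)
→ (10, 3).  Check: 10²=100, 11·3²=99, difference 1.
k=2:  x_2 = 10·10+11·3·3 = 199,  y_2 = 10·3+3·10 = 60
k=3:  x_3 = 10·199+11·3·60 = 3970,  y_3 = 10·60+3·199 = 1197
k=4:  x_4 = 10·3970+11·3·1197 = 79201,  y_4 = 10·1197+3·3970 = 23880
k=5:  x_5 = 10·79201+11·3·23880 = 1580050,  y_5 = 10·23880+3·79201 = 476403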